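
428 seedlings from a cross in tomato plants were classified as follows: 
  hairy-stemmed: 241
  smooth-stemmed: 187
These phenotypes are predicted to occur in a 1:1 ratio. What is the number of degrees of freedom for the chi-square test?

1

A goodness-of-fit test with 2 phenotype classes has df = 2 − 1 = 1.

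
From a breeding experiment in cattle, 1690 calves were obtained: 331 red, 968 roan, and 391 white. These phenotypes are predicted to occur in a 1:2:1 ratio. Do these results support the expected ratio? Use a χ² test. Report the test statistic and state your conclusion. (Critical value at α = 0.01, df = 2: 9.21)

Total ratio parts = 4. Expected numbers out of 1690:
  red: 1690 × 1/4 = 422.5
  roan: 1690 × 2/4 = 845
  white: 1690 × 1/4 = 422.5
χ² = Σ (O − E)² / E
  red: (331 − 422.5)² / 422.5 = 19.8160
  roan: (968 − 845)² / 845 = 17.9041
  white: (391 − 422.5)² / 422.5 = 2.3485
χ² = 19.8160 + 17.9041 + 2.3485 = 40.0686 ≈ 40.069
Degrees of freedom = 3 − 1 = 2; critical value at α = 0.01 is 9.21.
Since 40.069 > 9.21, we reject the null hypothesis — the data do not fit the 1:2:1 ratio.

40.069; not consistent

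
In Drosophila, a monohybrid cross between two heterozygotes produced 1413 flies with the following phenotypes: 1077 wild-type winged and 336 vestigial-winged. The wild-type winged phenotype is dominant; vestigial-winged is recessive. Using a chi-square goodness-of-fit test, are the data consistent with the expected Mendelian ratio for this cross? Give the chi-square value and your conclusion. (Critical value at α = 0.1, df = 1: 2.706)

For a monohybrid cross between heterozygotes with complete dominance, the expected phenotypic ratio is 3:1.
Under the 3:1 hypothesis (Σ ratio = 4, N = 1413):
  wild-type winged: 1413 × 3/4 = 1059.75
  vestigial-winged: 1413 × 1/4 = 353.25
χ² = Σ (O − E)² / E
  wild-type winged: (1077 − 1059.75)² / 1059.75 = 0.2808
  vestigial-winged: (336 − 353.25)² / 353.25 = 0.8424
χ² = 0.2808 + 0.8424 = 1.1232 ≈ 1.123
Degrees of freedom = 2 − 1 = 1; critical value at α = 0.1 is 2.706.
Since 1.123 < 2.706, we fail to reject the null hypothesis — the data are consistent with the 3:1 ratio.

1.123; consistent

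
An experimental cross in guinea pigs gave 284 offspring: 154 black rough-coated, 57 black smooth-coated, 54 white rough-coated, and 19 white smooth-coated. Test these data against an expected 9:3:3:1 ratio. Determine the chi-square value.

0.570

Under the 9:3:3:1 hypothesis (Σ ratio = 16, N = 284):
  black rough-coated: 284 × 9/16 = 159.75
  black smooth-coated: 284 × 3/16 = 53.25
  white rough-coated: 284 × 3/16 = 53.25
  white smooth-coated: 284 × 1/16 = 17.75
χ² = Σ (O − E)² / E
  black rough-coated: (154 − 159.75)² / 159.75 = 0.2070
  black smooth-coated: (57 − 53.25)² / 53.25 = 0.2641
  white rough-coated: (54 − 53.25)² / 53.25 = 0.0106
  white smooth-coated: (19 − 17.75)² / 17.75 = 0.0880
χ² = 0.2070 + 0.2641 + 0.0106 + 0.0880 = 0.5697 ≈ 0.570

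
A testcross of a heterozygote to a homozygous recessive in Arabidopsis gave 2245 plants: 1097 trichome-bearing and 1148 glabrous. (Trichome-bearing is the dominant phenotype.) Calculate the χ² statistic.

1.159

A testcross of a heterozygote (Aa × aa) gives a 1:1 phenotypic ratio.
The 1:1 ratio has 2 parts, so with N = 2245 the expected counts are:
  trichome-bearing: 2245 × 1/2 = 1122.5
  glabrous: 2245 × 1/2 = 1122.5
χ² = Σ (O − E)² / E
  trichome-bearing: (1097 − 1122.5)² / 1122.5 = 0.5793
  glabrous: (1148 − 1122.5)² / 1122.5 = 0.5793
χ² = 0.5793 + 0.5793 = 1.1586 ≈ 1.159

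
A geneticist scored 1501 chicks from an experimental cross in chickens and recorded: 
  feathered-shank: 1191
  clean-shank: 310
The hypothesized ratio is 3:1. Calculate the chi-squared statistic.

Total ratio parts = 4. Expected numbers out of 1501:
  feathered-shank: 1501 × 3/4 = 1125.75
  clean-shank: 1501 × 1/4 = 375.25
χ² = Σ (O − E)² / E
  feathered-shank: (1191 − 1125.75)² / 1125.75 = 3.7820
  clean-shank: (310 − 375.25)² / 375.25 = 11.3459
χ² = 3.7820 + 11.3459 = 15.1279 ≈ 15.128

15.128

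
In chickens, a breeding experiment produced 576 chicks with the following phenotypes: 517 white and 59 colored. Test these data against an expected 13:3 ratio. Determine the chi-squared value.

Total ratio parts = 16. Expected numbers out of 576:
  white: 576 × 13/16 = 468
  colored: 576 × 3/16 = 108
χ² = Σ (O − E)² / E
  white: (517 − 468)² / 468 = 5.1303
  colored: (59 − 108)² / 108 = 22.2315
χ² = 5.1303 + 22.2315 = 27.3618 ≈ 27.362

27.362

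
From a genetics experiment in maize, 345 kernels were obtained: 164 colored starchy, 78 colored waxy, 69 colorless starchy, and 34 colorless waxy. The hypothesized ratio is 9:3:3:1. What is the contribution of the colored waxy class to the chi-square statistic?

Total ratio parts = 16. Expected numbers out of 345:
  colored starchy: 345 × 9/16 = 194.0625
  colored waxy: 345 × 3/16 = 64.6875
  colorless starchy: 345 × 3/16 = 64.6875
  colorless waxy: 345 × 1/16 = 21.5625
Contribution of colored waxy: (78 − 64.6875)² / 64.6875 = 2.7397

2.740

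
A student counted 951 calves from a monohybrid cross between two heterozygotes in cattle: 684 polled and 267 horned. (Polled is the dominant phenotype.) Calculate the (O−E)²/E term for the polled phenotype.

1.200

For a monohybrid cross between heterozygotes with complete dominance, the expected phenotypic ratio is 3:1.
Expected counts for N = 951 under a 3:1 ratio (total parts = 4):
  polled: 951 × 3/4 = 713.25
  horned: 951 × 1/4 = 237.75
Contribution of polled: (684 − 713.25)² / 713.25 = 1.1995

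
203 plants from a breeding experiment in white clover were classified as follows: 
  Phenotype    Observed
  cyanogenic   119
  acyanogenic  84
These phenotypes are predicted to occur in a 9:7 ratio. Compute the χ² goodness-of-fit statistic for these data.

Expected counts for N = 203 under a 9:7 ratio (total parts = 16):
  cyanogenic: 203 × 9/16 = 114.1875
  acyanogenic: 203 × 7/16 = 88.8125
χ² = Σ (O − E)² / E
  cyanogenic: (119 − 114.1875)² / 114.1875 = 0.2028
  acyanogenic: (84 − 88.8125)² / 88.8125 = 0.2608
χ² = 0.2028 + 0.2608 = 0.4636 ≈ 0.464

0.464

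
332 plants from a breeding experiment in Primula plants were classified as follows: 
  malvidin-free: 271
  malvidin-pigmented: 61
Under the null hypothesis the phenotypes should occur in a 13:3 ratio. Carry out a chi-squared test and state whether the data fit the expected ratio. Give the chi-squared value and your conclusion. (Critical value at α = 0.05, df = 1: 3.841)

Expected counts for N = 332 under a 13:3 ratio (total parts = 16):
  malvidin-free: 332 × 13/16 = 269.75
  malvidin-pigmented: 332 × 3/16 = 62.25
χ² = Σ (O − E)² / E
  malvidin-free: (271 − 269.75)² / 269.75 = 0.0058
  malvidin-pigmented: (61 − 62.25)² / 62.25 = 0.0251
χ² = 0.0058 + 0.0251 = 0.0309 ≈ 0.031
Degrees of freedom = 2 − 1 = 1; critical value at α = 0.05 is 3.841.
Since 0.031 < 3.841, we fail to reject the null hypothesis — the data are consistent with the 13:3 ratio.

0.031; consistent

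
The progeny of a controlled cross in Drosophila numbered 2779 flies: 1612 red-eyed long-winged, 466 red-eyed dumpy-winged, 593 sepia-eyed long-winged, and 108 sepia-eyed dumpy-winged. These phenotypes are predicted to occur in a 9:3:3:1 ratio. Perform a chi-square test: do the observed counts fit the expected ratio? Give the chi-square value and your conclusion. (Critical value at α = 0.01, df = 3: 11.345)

Expected counts for N = 2779 under a 9:3:3:1 ratio (total parts = 16):
  red-eyed long-winged: 2779 × 9/16 = 1563.1875
  red-eyed dumpy-winged: 2779 × 3/16 = 521.0625
  sepia-eyed long-winged: 2779 × 3/16 = 521.0625
  sepia-eyed dumpy-winged: 2779 × 1/16 = 173.6875
χ² = Σ (O − E)² / E
  red-eyed long-winged: (1612 − 1563.1875)² / 1563.1875 = 1.5242
  red-eyed dumpy-winged: (466 − 521.0625)² / 521.0625 = 5.8186
  sepia-eyed long-winged: (593 − 521.0625)² / 521.0625 = 9.9316
  sepia-eyed dumpy-winged: (108 − 173.6875)² / 173.6875 = 24.8426
χ² = 1.5242 + 5.8186 + 9.9316 + 24.8426 = 42.117
Degrees of freedom = 4 − 1 = 3; critical value at α = 0.01 is 11.345.
Since 42.117 > 11.345, we reject the null hypothesis — the data do not fit the 9:3:3:1 ratio.

42.117; not consistent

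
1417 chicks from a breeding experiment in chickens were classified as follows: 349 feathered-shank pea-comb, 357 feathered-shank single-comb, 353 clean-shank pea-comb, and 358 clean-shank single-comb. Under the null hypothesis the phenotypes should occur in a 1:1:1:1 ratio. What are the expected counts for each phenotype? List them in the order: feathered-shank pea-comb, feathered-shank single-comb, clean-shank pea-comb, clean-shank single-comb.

The 1:1:1:1 ratio has 4 parts, so with N = 1417 the expected counts are:
  feathered-shank pea-comb: 1417 × 1/4 = 354.25
  feathered-shank single-comb: 1417 × 1/4 = 354.25
  clean-shank pea-comb: 1417 × 1/4 = 354.25
  clean-shank single-comb: 1417 × 1/4 = 354.25

354.25, 354.25, 354.25, 354.25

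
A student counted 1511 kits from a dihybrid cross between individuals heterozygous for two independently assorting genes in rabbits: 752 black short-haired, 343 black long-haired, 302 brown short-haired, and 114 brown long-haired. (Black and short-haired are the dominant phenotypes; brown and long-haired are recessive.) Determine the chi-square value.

29.145

A dihybrid F₂ with independent assortment and complete dominance at both loci gives a 9:3:3:1 phenotypic ratio.
The 9:3:3:1 ratio has 16 parts, so with N = 1511 the expected counts are:
  black short-haired: 1511 × 9/16 = 849.9375
  black long-haired: 1511 × 3/16 = 283.3125
  brown short-haired: 1511 × 3/16 = 283.3125
  brown long-haired: 1511 × 1/16 = 94.4375
χ² = Σ (O − E)² / E
  black short-haired: (752 − 849.9375)² / 849.9375 = 11.2852
  black long-haired: (343 − 283.3125)² / 283.3125 = 12.5748
  brown short-haired: (302 − 283.3125)² / 283.3125 = 1.2326
  brown long-haired: (114 − 94.4375)² / 94.4375 = 4.0523
χ² = 11.2852 + 12.5748 + 1.2326 + 4.0523 = 29.1449 ≈ 29.145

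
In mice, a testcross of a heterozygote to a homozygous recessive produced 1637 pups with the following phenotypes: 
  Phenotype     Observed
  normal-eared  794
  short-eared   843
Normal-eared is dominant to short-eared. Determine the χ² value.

A testcross of a heterozygote (Aa × aa) gives a 1:1 phenotypic ratio.
The 1:1 ratio has 2 parts, so with N = 1637 the expected counts are:
  normal-eared: 1637 × 1/2 = 818.5
  short-eared: 1637 × 1/2 = 818.5
χ² = Σ (O − E)² / E
  normal-eared: (794 − 818.5)² / 818.5 = 0.7334
  short-eared: (843 − 818.5)² / 818.5 = 0.7334
χ² = 0.7334 + 0.7334 = 1.4668 ≈ 1.467

1.467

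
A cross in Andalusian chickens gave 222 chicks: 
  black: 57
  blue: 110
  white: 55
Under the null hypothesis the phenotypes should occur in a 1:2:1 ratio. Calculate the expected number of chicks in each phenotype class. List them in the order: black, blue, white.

Expected counts for N = 222 under a 1:2:1 ratio (total parts = 4):
  black: 222 × 1/4 = 55.5
  blue: 222 × 2/4 = 111
  white: 222 × 1/4 = 55.5

55.5, 111, 55.5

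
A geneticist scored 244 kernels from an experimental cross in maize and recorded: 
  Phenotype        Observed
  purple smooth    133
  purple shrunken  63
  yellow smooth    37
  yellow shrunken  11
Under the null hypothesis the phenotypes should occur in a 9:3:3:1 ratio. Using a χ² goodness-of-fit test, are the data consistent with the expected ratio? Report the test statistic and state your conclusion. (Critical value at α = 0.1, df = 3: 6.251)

Expected counts for N = 244 under a 9:3:3:1 ratio (total parts = 16):
  purple smooth: 244 × 9/16 = 137.25
  purple shrunken: 244 × 3/16 = 45.75
  yellow smooth: 244 × 3/16 = 45.75
  yellow shrunken: 244 × 1/16 = 15.25
χ² = Σ (O − E)² / E
  purple smooth: (133 − 137.25)² / 137.25 = 0.1316
  purple shrunken: (63 − 45.75)² / 45.75 = 6.5041
  yellow smooth: (37 − 45.75)² / 45.75 = 1.6735
  yellow shrunken: (11 − 15.25)² / 15.25 = 1.1844
χ² = 0.1316 + 6.5041 + 1.6735 + 1.1844 = 9.4936 ≈ 9.494
Degrees of freedom = 4 − 1 = 3; critical value at α = 0.1 is 6.251.
Since 9.494 > 6.251, we reject the null hypothesis — the data do not fit the 9:3:3:1 ratio.

9.494; not consistent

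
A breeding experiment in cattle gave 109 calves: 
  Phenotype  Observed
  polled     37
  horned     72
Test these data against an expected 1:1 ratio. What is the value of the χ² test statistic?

Under the 1:1 hypothesis (Σ ratio = 2, N = 109):
  polled: 109 × 1/2 = 54.5
  horned: 109 × 1/2 = 54.5
χ² = Σ (O − E)² / E
  polled: (37 − 54.5)² / 54.5 = 5.6193
  horned: (72 − 54.5)² / 54.5 = 5.6193
χ² = 5.6193 + 5.6193 = 11.2386 ≈ 11.239

11.239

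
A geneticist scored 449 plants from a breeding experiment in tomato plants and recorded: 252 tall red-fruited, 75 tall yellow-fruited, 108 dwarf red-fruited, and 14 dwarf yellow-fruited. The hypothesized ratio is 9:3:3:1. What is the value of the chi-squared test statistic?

Total ratio parts = 16. Expected numbers out of 449:
  tall red-fruited: 449 × 9/16 = 252.5625
  tall yellow-fruited: 449 × 3/16 = 84.1875
  dwarf red-fruited: 449 × 3/16 = 84.1875
  dwarf yellow-fruited: 449 × 1/16 = 28.0625
χ² = Σ (O − E)² / E
  tall red-fruited: (252 − 252.5625)² / 252.5625 = 0.0013
  tall yellow-fruited: (75 − 84.1875)² / 84.1875 = 1.0026
  dwarf red-fruited: (108 − 84.1875)² / 84.1875 = 6.7354
  dwarf yellow-fruited: (14 − 28.0625)² / 28.0625 = 7.0469
χ² = 0.0013 + 1.0026 + 6.7354 + 7.0469 = 14.7862 ≈ 14.786

14.786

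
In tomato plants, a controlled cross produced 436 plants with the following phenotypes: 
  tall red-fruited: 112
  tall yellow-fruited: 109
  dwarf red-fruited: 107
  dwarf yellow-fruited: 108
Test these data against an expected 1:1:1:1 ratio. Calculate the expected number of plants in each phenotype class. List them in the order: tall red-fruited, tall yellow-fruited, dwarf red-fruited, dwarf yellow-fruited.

109, 109, 109, 109

Total ratio parts = 4. Expected numbers out of 436:
  tall red-fruited: 436 × 1/4 = 109
  tall yellow-fruited: 436 × 1/4 = 109
  dwarf red-fruited: 436 × 1/4 = 109
  dwarf yellow-fruited: 436 × 1/4 = 109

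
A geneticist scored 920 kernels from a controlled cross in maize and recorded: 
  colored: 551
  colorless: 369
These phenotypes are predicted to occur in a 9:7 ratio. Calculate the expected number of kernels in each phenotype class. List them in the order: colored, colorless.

The 9:7 ratio has 16 parts, so with N = 920 the expected counts are:
  colored: 920 × 9/16 = 517.5
  colorless: 920 × 7/16 = 402.5

517.5, 402.5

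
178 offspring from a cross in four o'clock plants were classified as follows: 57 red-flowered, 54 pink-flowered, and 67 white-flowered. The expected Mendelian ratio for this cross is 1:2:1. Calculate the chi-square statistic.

28.652

Expected counts for N = 178 under a 1:2:1 ratio (total parts = 4):
  red-flowered: 178 × 1/4 = 44.5
  pink-flowered: 178 × 2/4 = 89
  white-flowered: 178 × 1/4 = 44.5
χ² = Σ (O − E)² / E
  red-flowered: (57 − 44.5)² / 44.5 = 3.5112
  pink-flowered: (54 − 89)² / 89 = 13.7640
  white-flowered: (67 − 44.5)² / 44.5 = 11.3764
χ² = 3.5112 + 13.7640 + 11.3764 = 28.6516 ≈ 28.652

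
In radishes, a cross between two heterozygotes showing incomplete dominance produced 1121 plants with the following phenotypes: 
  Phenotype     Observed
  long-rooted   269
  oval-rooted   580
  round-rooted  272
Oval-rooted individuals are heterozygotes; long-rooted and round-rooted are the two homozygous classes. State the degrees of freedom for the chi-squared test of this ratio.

With incomplete dominance, a heterozygote × heterozygote cross gives a 1:2:1 phenotypic ratio.
A goodness-of-fit test with 3 phenotype classes has df = 3 − 1 = 2.

2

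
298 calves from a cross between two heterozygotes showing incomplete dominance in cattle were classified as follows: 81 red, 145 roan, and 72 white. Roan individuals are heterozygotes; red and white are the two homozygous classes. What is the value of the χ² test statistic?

0.758

With incomplete dominance, a heterozygote × heterozygote cross gives a 1:2:1 phenotypic ratio.
The 1:2:1 ratio has 4 parts, so with N = 298 the expected counts are:
  red: 298 × 1/4 = 74.5
  roan: 298 × 2/4 = 149
  white: 298 × 1/4 = 74.5
χ² = Σ (O − E)² / E
  red: (81 − 74.5)² / 74.5 = 0.5671
  roan: (145 − 149)² / 149 = 0.1074
  white: (72 − 74.5)² / 74.5 = 0.0839
χ² = 0.5671 + 0.1074 + 0.0839 = 0.7584 ≈ 0.758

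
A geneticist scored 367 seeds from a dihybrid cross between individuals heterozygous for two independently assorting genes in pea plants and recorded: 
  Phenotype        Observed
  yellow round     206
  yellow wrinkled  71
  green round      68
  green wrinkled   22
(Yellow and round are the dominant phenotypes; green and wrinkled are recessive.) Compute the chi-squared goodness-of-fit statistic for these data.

0.118

A dihybrid F₂ with independent assortment and complete dominance at both loci gives a 9:3:3:1 phenotypic ratio.
The 9:3:3:1 ratio has 16 parts, so with N = 367 the expected counts are:
  yellow round: 367 × 9/16 = 206.4375
  yellow wrinkled: 367 × 3/16 = 68.8125
  green round: 367 × 3/16 = 68.8125
  green wrinkled: 367 × 1/16 = 22.9375
χ² = Σ (O − E)² / E
  yellow round: (206 − 206.4375)² / 206.4375 = 0.0009
  yellow wrinkled: (71 − 68.8125)² / 68.8125 = 0.0695
  green round: (68 − 68.8125)² / 68.8125 = 0.0096
  green wrinkled: (22 − 22.9375)² / 22.9375 = 0.0383
χ² = 0.0009 + 0.0695 + 0.0096 + 0.0383 = 0.1183 ≈ 0.118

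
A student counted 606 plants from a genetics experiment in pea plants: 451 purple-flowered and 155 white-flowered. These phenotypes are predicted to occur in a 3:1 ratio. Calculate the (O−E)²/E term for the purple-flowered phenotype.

Under the 3:1 hypothesis (Σ ratio = 4, N = 606):
  purple-flowered: 606 × 3/4 = 454.5
  white-flowered: 606 × 1/4 = 151.5
Contribution of purple-flowered: (451 − 454.5)² / 454.5 = 0.0270

0.027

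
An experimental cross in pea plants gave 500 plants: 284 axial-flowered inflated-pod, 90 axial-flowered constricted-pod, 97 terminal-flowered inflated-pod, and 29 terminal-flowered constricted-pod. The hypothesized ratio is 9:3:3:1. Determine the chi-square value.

0.452

Under the 9:3:3:1 hypothesis (Σ ratio = 16, N = 500):
  axial-flowered inflated-pod: 500 × 9/16 = 281.25
  axial-flowered constricted-pod: 500 × 3/16 = 93.75
  terminal-flowered inflated-pod: 500 × 3/16 = 93.75
  terminal-flowered constricted-pod: 500 × 1/16 = 31.25
χ² = Σ (O − E)² / E
  axial-flowered inflated-pod: (284 − 281.25)² / 281.25 = 0.0269
  axial-flowered constricted-pod: (90 − 93.75)² / 93.75 = 0.1500
  terminal-flowered inflated-pod: (97 − 93.75)² / 93.75 = 0.1127
  terminal-flowered constricted-pod: (29 − 31.25)² / 31.25 = 0.1620
χ² = 0.0269 + 0.1500 + 0.1127 + 0.1620 = 0.4516 ≈ 0.452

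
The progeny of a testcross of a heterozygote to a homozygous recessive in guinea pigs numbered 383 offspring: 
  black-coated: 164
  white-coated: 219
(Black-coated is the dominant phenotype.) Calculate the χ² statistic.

A testcross of a heterozygote (Aa × aa) gives a 1:1 phenotypic ratio.
The 1:1 ratio has 2 parts, so with N = 383 the expected counts are:
  black-coated: 383 × 1/2 = 191.5
  white-coated: 383 × 1/2 = 191.5
χ² = Σ (O − E)² / E
  black-coated: (164 − 191.5)² / 191.5 = 3.9491
  white-coated: (219 − 191.5)² / 191.5 = 3.9491
χ² = 3.9491 + 3.9491 = 7.8982 ≈ 7.898

7.898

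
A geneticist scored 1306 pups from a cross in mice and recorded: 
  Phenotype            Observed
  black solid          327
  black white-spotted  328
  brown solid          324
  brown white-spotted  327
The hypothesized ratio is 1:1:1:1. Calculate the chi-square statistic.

0.028

Expected counts for N = 1306 under a 1:1:1:1 ratio (total parts = 4):
  black solid: 1306 × 1/4 = 326.5
  black white-spotted: 1306 × 1/4 = 326.5
  brown solid: 1306 × 1/4 = 326.5
  brown white-spotted: 1306 × 1/4 = 326.5
χ² = Σ (O − E)² / E
  black solid: (327 − 326.5)² / 326.5 = 0.0008
  black white-spotted: (328 − 326.5)² / 326.5 = 0.0069
  brown solid: (324 − 326.5)² / 326.5 = 0.0191
  brown white-spotted: (327 − 326.5)² / 326.5 = 0.0008
χ² = 0.0008 + 0.0069 + 0.0191 + 0.0008 = 0.0276 ≈ 0.028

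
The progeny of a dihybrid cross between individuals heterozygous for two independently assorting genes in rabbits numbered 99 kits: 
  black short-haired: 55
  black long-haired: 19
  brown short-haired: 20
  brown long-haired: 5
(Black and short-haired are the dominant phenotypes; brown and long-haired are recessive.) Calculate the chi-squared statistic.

A dihybrid F₂ with independent assortment and complete dominance at both loci gives a 9:3:3:1 phenotypic ratio.
Under the 9:3:3:1 hypothesis (Σ ratio = 16, N = 99):
  black short-haired: 99 × 9/16 = 55.6875
  black long-haired: 99 × 3/16 = 18.5625
  brown short-haired: 99 × 3/16 = 18.5625
  brown long-haired: 99 × 1/16 = 6.1875
χ² = Σ (O − E)² / E
  black short-haired: (55 − 55.6875)² / 55.6875 = 0.0085
  black long-haired: (19 − 18.5625)² / 18.5625 = 0.0103
  brown short-haired: (20 − 18.5625)² / 18.5625 = 0.1113
  brown long-haired: (5 − 6.1875)² / 6.1875 = 0.2279
χ² = 0.0085 + 0.0103 + 0.1113 + 0.2279 = 0.358

0.358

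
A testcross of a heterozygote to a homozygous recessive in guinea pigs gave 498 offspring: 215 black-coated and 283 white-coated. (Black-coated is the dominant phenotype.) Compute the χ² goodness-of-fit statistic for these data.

9.285

A testcross of a heterozygote (Aa × aa) gives a 1:1 phenotypic ratio.
Total ratio parts = 2. Expected numbers out of 498:
  black-coated: 498 × 1/2 = 249
  white-coated: 498 × 1/2 = 249
χ² = Σ (O − E)² / E
  black-coated: (215 − 249)² / 249 = 4.6426
  white-coated: (283 − 249)² / 249 = 4.6426
χ² = 4.6426 + 4.6426 = 9.2852 ≈ 9.285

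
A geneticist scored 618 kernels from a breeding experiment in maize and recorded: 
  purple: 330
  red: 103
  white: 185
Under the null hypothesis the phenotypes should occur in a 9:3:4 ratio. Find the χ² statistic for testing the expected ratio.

Total ratio parts = 16. Expected numbers out of 618:
  purple: 618 × 9/16 = 347.625
  red: 618 × 3/16 = 115.875
  white: 618 × 4/16 = 154.5
χ² = Σ (O − E)² / E
  purple: (330 − 347.625)² / 347.625 = 0.8936
  red: (103 − 115.875)² / 115.875 = 1.4306
  white: (185 − 154.5)² / 154.5 = 6.0210
χ² = 0.8936 + 1.4306 + 6.0210 = 8.3452 ≈ 8.345

8.345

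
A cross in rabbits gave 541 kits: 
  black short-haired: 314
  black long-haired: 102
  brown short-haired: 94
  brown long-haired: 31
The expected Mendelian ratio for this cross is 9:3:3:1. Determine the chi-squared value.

1.091

Under the 9:3:3:1 hypothesis (Σ ratio = 16, N = 541):
  black short-haired: 541 × 9/16 = 304.3125
  black long-haired: 541 × 3/16 = 101.4375
  brown short-haired: 541 × 3/16 = 101.4375
  brown long-haired: 541 × 1/16 = 33.8125
χ² = Σ (O − E)² / E
  black short-haired: (314 − 304.3125)² / 304.3125 = 0.3084
  black long-haired: (102 − 101.4375)² / 101.4375 = 0.0031
  brown short-haired: (94 − 101.4375)² / 101.4375 = 0.5453
  brown long-haired: (31 − 33.8125)² / 33.8125 = 0.2339
χ² = 0.3084 + 0.0031 + 0.5453 + 0.2339 = 1.0907 ≈ 1.091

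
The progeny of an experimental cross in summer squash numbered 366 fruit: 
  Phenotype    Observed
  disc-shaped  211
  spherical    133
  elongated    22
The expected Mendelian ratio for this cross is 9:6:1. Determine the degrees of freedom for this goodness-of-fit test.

A goodness-of-fit test with 3 phenotype classes has df = 3 − 1 = 2.

2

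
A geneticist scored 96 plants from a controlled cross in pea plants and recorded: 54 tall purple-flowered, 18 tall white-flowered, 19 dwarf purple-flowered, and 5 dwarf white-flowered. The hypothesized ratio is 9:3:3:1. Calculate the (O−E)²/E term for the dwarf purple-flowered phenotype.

Expected counts for N = 96 under a 9:3:3:1 ratio (total parts = 16):
  tall purple-flowered: 96 × 9/16 = 54
  tall white-flowered: 96 × 3/16 = 18
  dwarf purple-flowered: 96 × 3/16 = 18
  dwarf white-flowered: 96 × 1/16 = 6
Contribution of dwarf purple-flowered: (19 − 18)² / 18 = 0.0556

0.056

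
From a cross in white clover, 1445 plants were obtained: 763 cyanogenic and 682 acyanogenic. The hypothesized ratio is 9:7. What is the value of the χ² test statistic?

Under the 9:7 hypothesis (Σ ratio = 16, N = 1445):
  cyanogenic: 1445 × 9/16 = 812.8125
  acyanogenic: 1445 × 7/16 = 632.1875
χ² = Σ (O − E)² / E
  cyanogenic: (763 − 812.8125)² / 812.8125 = 3.0527
  acyanogenic: (682 − 632.1875)² / 632.1875 = 3.9249
χ² = 3.0527 + 3.9249 = 6.9776 ≈ 6.978

6.978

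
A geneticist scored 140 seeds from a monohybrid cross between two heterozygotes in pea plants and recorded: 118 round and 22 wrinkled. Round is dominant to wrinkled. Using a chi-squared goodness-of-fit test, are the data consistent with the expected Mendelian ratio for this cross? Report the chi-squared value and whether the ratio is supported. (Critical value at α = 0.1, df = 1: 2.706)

6.438; not consistent

For a monohybrid cross between heterozygotes with complete dominance, the expected phenotypic ratio is 3:1.
The 3:1 ratio has 4 parts, so with N = 140 the expected counts are:
  round: 140 × 3/4 = 105
  wrinkled: 140 × 1/4 = 35
χ² = Σ (O − E)² / E
  round: (118 − 105)² / 105 = 1.6095
  wrinkled: (22 − 35)² / 35 = 4.8286
χ² = 1.6095 + 4.8286 = 6.4381 ≈ 6.438
Degrees of freedom = 2 − 1 = 1; critical value at α = 0.1 is 2.706.
Since 6.438 > 2.706, we reject the null hypothesis — the data do not fit the 3:1 ratio.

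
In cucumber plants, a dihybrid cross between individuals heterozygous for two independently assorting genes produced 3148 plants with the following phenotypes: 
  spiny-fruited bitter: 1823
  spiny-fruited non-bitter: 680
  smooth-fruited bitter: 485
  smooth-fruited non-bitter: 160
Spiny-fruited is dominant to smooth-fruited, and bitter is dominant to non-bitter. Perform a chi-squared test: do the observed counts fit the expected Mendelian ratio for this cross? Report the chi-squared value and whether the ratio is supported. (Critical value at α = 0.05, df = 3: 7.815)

40.821; not consistent

A dihybrid F₂ with independent assortment and complete dominance at both loci gives a 9:3:3:1 phenotypic ratio.
Expected counts for N = 3148 under a 9:3:3:1 ratio (total parts = 16):
  spiny-fruited bitter: 3148 × 9/16 = 1770.75
  spiny-fruited non-bitter: 3148 × 3/16 = 590.25
  smooth-fruited bitter: 3148 × 3/16 = 590.25
  smooth-fruited non-bitter: 3148 × 1/16 = 196.75
χ² = Σ (O − E)² / E
  spiny-fruited bitter: (1823 − 1770.75)² / 1770.75 = 1.5418
  spiny-fruited non-bitter: (680 − 590.25)² / 590.25 = 13.6469
  smooth-fruited bitter: (485 − 590.25)² / 590.25 = 18.7676
  smooth-fruited non-bitter: (160 − 196.75)² / 196.75 = 6.8644
χ² = 1.5418 + 13.6469 + 18.7676 + 6.8644 = 40.8207 ≈ 40.821
Degrees of freedom = 4 − 1 = 3; critical value at α = 0.05 is 7.815.
Since 40.821 > 7.815, we reject the null hypothesis — the data do not fit the 9:3:3:1 ratio.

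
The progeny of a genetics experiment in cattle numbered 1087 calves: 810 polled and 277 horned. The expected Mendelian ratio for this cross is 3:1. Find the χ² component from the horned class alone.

Total ratio parts = 4. Expected numbers out of 1087:
  polled: 1087 × 3/4 = 815.25
  horned: 1087 × 1/4 = 271.75
Contribution of horned: (277 − 271.75)² / 271.75 = 0.1014

0.101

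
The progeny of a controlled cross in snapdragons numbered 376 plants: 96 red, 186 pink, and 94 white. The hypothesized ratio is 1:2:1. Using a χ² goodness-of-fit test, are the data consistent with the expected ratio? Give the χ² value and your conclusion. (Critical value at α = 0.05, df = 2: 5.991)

Total ratio parts = 4. Expected numbers out of 376:
  red: 376 × 1/4 = 94
  pink: 376 × 2/4 = 188
  white: 376 × 1/4 = 94
χ² = Σ (O − E)² / E
  red: (96 − 94)² / 94 = 0.0426
  pink: (186 − 188)² / 188 = 0.0213
  white: (94 − 94)² / 94 = 0.0000
χ² = 0.0426 + 0.0213 + 0.0000 = 0.0639 ≈ 0.064
Degrees of freedom = 3 − 1 = 2; critical value at α = 0.05 is 5.991.
Since 0.064 < 5.991, we fail to reject the null hypothesis — the data are consistent with the 1:2:1 ratio.

0.064; consistent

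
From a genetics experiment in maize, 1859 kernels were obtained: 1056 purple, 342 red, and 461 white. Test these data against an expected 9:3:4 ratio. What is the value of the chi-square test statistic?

Expected counts for N = 1859 under a 9:3:4 ratio (total parts = 16):
  purple: 1859 × 9/16 = 1045.6875
  red: 1859 × 3/16 = 348.5625
  white: 1859 × 4/16 = 464.75
χ² = Σ (O − E)² / E
  purple: (1056 − 1045.6875)² / 1045.6875 = 0.1017
  red: (342 − 348.5625)² / 348.5625 = 0.1236
  white: (461 − 464.75)² / 464.75 = 0.0303
χ² = 0.1017 + 0.1236 + 0.0303 = 0.2556 ≈ 0.256

0.256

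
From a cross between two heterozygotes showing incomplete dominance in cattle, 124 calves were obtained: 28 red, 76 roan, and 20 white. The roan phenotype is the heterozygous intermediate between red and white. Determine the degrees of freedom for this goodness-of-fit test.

With incomplete dominance, a heterozygote × heterozygote cross gives a 1:2:1 phenotypic ratio.
A goodness-of-fit test with 3 phenotype classes has df = 3 − 1 = 2.

2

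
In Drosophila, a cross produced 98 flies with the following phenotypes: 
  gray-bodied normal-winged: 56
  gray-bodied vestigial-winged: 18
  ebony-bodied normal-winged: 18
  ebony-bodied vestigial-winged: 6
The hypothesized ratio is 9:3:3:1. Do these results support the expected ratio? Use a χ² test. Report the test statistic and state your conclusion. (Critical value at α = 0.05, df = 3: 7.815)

Expected counts for N = 98 under a 9:3:3:1 ratio (total parts = 16):
  gray-bodied normal-winged: 98 × 9/16 = 55.125
  gray-bodied vestigial-winged: 98 × 3/16 = 18.375
  ebony-bodied normal-winged: 98 × 3/16 = 18.375
  ebony-bodied vestigial-winged: 98 × 1/16 = 6.125
χ² = Σ (O − E)² / E
  gray-bodied normal-winged: (56 − 55.125)² / 55.125 = 0.0139
  gray-bodied vestigial-winged: (18 − 18.375)² / 18.375 = 0.0077
  ebony-bodied normal-winged: (18 − 18.375)² / 18.375 = 0.0077
  ebony-bodied vestigial-winged: (6 − 6.125)² / 6.125 = 0.0026
χ² = 0.0139 + 0.0077 + 0.0077 + 0.0026 = 0.0319 ≈ 0.032
Degrees of freedom = 4 − 1 = 3; critical value at α = 0.05 is 7.815.
Since 0.032 < 7.815, we fail to reject the null hypothesis — the data are consistent with the 9:3:3:1 ratio.

0.032; consistent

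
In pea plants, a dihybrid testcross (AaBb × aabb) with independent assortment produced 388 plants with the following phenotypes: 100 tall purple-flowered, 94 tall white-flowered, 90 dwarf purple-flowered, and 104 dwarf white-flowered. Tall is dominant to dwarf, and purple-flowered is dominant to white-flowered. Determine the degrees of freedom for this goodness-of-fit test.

A dihybrid testcross with independent assortment gives a 1:1:1:1 ratio.
A goodness-of-fit test with 4 phenotype classes has df = 4 − 1 = 3.

3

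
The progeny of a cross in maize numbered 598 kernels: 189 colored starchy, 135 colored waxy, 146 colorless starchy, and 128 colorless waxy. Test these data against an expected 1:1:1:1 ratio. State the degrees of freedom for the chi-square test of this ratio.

3

A goodness-of-fit test with 4 phenotype classes has df = 4 − 1 = 3.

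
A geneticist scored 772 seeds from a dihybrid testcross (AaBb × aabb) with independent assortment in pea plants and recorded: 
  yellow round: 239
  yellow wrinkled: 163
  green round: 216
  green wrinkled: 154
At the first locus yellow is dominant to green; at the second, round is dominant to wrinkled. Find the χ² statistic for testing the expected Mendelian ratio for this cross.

A dihybrid testcross with independent assortment gives a 1:1:1:1 ratio.
Under the 1:1:1:1 hypothesis (Σ ratio = 4, N = 772):
  yellow round: 772 × 1/4 = 193
  yellow wrinkled: 772 × 1/4 = 193
  green round: 772 × 1/4 = 193
  green wrinkled: 772 × 1/4 = 193
χ² = Σ (O − E)² / E
  yellow round: (239 − 193)² / 193 = 10.9637
  yellow wrinkled: (163 − 193)² / 193 = 4.6632
  green round: (216 − 193)² / 193 = 2.7409
  green wrinkled: (154 − 193)² / 193 = 7.8808
χ² = 10.9637 + 4.6632 + 2.7409 + 7.8808 = 26.2486 ≈ 26.249

26.249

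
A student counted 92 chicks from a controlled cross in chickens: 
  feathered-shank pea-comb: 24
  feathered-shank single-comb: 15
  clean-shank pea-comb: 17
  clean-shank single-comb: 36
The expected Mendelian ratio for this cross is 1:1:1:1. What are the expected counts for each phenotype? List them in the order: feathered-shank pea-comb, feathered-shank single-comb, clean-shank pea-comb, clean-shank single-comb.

23, 23, 23, 23

Under the 1:1:1:1 hypothesis (Σ ratio = 4, N = 92):
  feathered-shank pea-comb: 92 × 1/4 = 23
  feathered-shank single-comb: 92 × 1/4 = 23
  clean-shank pea-comb: 92 × 1/4 = 23
  clean-shank single-comb: 92 × 1/4 = 23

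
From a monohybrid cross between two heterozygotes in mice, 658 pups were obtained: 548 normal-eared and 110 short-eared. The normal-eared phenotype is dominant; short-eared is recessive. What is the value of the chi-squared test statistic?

For a monohybrid cross between heterozygotes with complete dominance, the expected phenotypic ratio is 3:1.
Under the 3:1 hypothesis (Σ ratio = 4, N = 658):
  normal-eared: 658 × 3/4 = 493.5
  short-eared: 658 × 1/4 = 164.5
χ² = Σ (O − E)² / E
  normal-eared: (548 − 493.5)² / 493.5 = 6.0187
  short-eared: (110 − 164.5)² / 164.5 = 18.0562
χ² = 6.0187 + 18.0562 = 24.0749 ≈ 24.075

24.075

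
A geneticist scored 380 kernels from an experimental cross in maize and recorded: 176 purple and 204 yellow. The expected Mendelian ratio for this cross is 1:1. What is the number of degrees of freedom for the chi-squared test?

A goodness-of-fit test with 2 phenotype classes has df = 2 − 1 = 1.

1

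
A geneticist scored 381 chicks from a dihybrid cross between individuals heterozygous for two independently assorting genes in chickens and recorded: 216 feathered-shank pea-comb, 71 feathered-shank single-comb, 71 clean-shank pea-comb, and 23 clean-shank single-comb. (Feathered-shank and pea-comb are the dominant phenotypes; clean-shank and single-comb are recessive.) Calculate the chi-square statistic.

A dihybrid F₂ with independent assortment and complete dominance at both loci gives a 9:3:3:1 phenotypic ratio.
Total ratio parts = 16. Expected numbers out of 381:
  feathered-shank pea-comb: 381 × 9/16 = 214.3125
  feathered-shank single-comb: 381 × 3/16 = 71.4375
  clean-shank pea-comb: 381 × 3/16 = 71.4375
  clean-shank single-comb: 381 × 1/16 = 23.8125
χ² = Σ (O − E)² / E
  feathered-shank pea-comb: (216 − 214.3125)² / 214.3125 = 0.0133
  feathered-shank single-comb: (71 − 71.4375)² / 71.4375 = 0.0027
  clean-shank pea-comb: (71 − 71.4375)² / 71.4375 = 0.0027
  clean-shank single-comb: (23 − 23.8125)² / 23.8125 = 0.0277
χ² = 0.0133 + 0.0027 + 0.0027 + 0.0277 = 0.0464 ≈ 0.046

0.046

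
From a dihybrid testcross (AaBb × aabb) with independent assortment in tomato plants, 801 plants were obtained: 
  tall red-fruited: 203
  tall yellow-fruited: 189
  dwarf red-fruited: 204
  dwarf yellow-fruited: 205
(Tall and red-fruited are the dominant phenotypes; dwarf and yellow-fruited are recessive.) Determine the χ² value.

A dihybrid testcross with independent assortment gives a 1:1:1:1 ratio.
The 1:1:1:1 ratio has 4 parts, so with N = 801 the expected counts are:
  tall red-fruited: 801 × 1/4 = 200.25
  tall yellow-fruited: 801 × 1/4 = 200.25
  dwarf red-fruited: 801 × 1/4 = 200.25
  dwarf yellow-fruited: 801 × 1/4 = 200.25
χ² = Σ (O − E)² / E
  tall red-fruited: (203 − 200.25)² / 200.25 = 0.0378
  tall yellow-fruited: (189 − 200.25)² / 200.25 = 0.6320
  dwarf red-fruited: (204 − 200.25)² / 200.25 = 0.0702
  dwarf yellow-fruited: (205 − 200.25)² / 200.25 = 0.1127
χ² = 0.0378 + 0.6320 + 0.0702 + 0.1127 = 0.8527 ≈ 0.853

0.853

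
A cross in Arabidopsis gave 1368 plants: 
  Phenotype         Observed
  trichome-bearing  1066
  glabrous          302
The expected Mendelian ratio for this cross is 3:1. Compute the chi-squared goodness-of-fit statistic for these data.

6.238

Expected counts for N = 1368 under a 3:1 ratio (total parts = 4):
  trichome-bearing: 1368 × 3/4 = 1026
  glabrous: 1368 × 1/4 = 342
χ² = Σ (O − E)² / E
  trichome-bearing: (1066 − 1026)² / 1026 = 1.5595
  glabrous: (302 − 342)² / 342 = 4.6784
χ² = 1.5595 + 4.6784 = 6.2379 ≈ 6.238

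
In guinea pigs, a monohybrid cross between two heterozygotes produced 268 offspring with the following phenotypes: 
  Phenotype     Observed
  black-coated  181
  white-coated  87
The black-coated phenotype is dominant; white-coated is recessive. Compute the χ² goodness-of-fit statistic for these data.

For a monohybrid cross between heterozygotes with complete dominance, the expected phenotypic ratio is 3:1.
Under the 3:1 hypothesis (Σ ratio = 4, N = 268):
  black-coated: 268 × 3/4 = 201
  white-coated: 268 × 1/4 = 67
χ² = Σ (O − E)² / E
  black-coated: (181 − 201)² / 201 = 1.9900
  white-coated: (87 − 67)² / 67 = 5.9701
χ² = 1.9900 + 5.9701 = 7.9601 ≈ 7.960

7.960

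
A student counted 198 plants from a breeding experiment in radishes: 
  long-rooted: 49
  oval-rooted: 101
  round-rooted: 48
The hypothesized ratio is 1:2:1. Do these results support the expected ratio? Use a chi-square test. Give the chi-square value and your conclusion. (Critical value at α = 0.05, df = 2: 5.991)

Expected counts for N = 198 under a 1:2:1 ratio (total parts = 4):
  long-rooted: 198 × 1/4 = 49.5
  oval-rooted: 198 × 2/4 = 99
  round-rooted: 198 × 1/4 = 49.5
χ² = Σ (O − E)² / E
  long-rooted: (49 − 49.5)² / 49.5 = 0.0051
  oval-rooted: (101 − 99)² / 99 = 0.0404
  round-rooted: (48 − 49.5)² / 49.5 = 0.0455
χ² = 0.0051 + 0.0404 + 0.0455 = 0.091
Degrees of freedom = 3 − 1 = 2; critical value at α = 0.05 is 5.991.
Since 0.091 < 5.991, we fail to reject the null hypothesis — the data are consistent with the 1:2:1 ratio.

0.091; consistent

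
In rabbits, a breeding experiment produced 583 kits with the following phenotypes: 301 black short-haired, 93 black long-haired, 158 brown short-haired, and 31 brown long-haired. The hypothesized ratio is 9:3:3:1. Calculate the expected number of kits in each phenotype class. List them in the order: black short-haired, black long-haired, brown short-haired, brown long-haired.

The 9:3:3:1 ratio has 16 parts, so with N = 583 the expected counts are:
  black short-haired: 583 × 9/16 = 327.9375
  black long-haired: 583 × 3/16 = 109.3125
  brown short-haired: 583 × 3/16 = 109.3125
  brown long-haired: 583 × 1/16 = 36.4375

327.9375, 109.3125, 109.3125, 36.4375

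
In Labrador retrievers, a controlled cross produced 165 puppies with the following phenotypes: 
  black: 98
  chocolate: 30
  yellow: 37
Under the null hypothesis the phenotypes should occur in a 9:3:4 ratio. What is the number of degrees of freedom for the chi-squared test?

A goodness-of-fit test with 3 phenotype classes has df = 3 − 1 = 2.

2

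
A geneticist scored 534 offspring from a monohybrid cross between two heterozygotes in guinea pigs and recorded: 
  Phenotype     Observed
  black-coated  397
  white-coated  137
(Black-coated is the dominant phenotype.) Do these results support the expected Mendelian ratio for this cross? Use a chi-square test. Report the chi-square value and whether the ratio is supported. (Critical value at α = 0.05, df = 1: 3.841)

0.122; consistent

For a monohybrid cross between heterozygotes with complete dominance, the expected phenotypic ratio is 3:1.
Under the 3:1 hypothesis (Σ ratio = 4, N = 534):
  black-coated: 534 × 3/4 = 400.5
  white-coated: 534 × 1/4 = 133.5
χ² = Σ (O − E)² / E
  black-coated: (397 − 400.5)² / 400.5 = 0.0306
  white-coated: (137 − 133.5)² / 133.5 = 0.0918
χ² = 0.0306 + 0.0918 = 0.1224 ≈ 0.122
Degrees of freedom = 2 − 1 = 1; critical value at α = 0.05 is 3.841.
Since 0.122 < 3.841, we fail to reject the null hypothesis — the data are consistent with the 3:1 ratio.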